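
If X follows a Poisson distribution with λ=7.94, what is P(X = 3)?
0.029717

We have X ~ Poisson(λ=7.94).

For a Poisson distribution, the PMF gives us the probability of each outcome.

Using the PMF formula:
P(X = 3) = 0.029717

Rounded to 4 decimal places: 0.0297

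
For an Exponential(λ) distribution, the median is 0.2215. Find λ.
λ = 3.1293

For X ~ Exponential(λ), the CDF is F(x) = 1 - e^(-λx).
The median m satisfies F(m) = 0.5:
1 - e^(-λm) = 0.5
e^(-λm) = 0.5
λm = ln(2)
m = ln(2) / λ

Given m = 0.2215:
λ = ln(2) / 0.2215 = 0.693147 / 0.2215 = 3.1293

Verification: ln(2) / 3.1293 = 0.2215 ✓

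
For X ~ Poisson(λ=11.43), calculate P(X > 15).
0.117340

We have X ~ Poisson(λ=11.43).

P(X > 15) = 1 - P(X ≤ 15)
                = 1 - F(15)
                = 1 - 0.882660
                = 0.117340

So there's approximately a 11.7% chance that X exceeds 15.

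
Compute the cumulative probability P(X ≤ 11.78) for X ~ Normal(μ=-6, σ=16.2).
0.863795

We have X ~ Normal(μ=-6, σ=16.2).

The CDF gives us P(X ≤ k).

Using the CDF:
P(X ≤ 11.78) = 0.863795

This means there's approximately a 86.4% chance that X is at most 11.78.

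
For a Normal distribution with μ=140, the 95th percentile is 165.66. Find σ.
σ = 15.6002

For X ~ Normal(μ, σ), the p-th percentile satisfies x = μ + z_p × σ,
where z_p = Φ⁻¹(p) is the standard normal quantile.

Step 1: z_{0.95} = Φ⁻¹(0.95) = 1.6449

Step 2: Solve for σ:
165.66 = 140 + 1.6449 × σ
σ = (165.66 - 140) / 1.6449
σ = 25.66 / 1.6449
σ = 15.6002

Verification: μ + z × σ = 140 + 1.6449 × 15.6002 = 165.66 ✓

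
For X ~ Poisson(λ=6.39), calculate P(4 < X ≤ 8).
0.568240

We have X ~ Poisson(λ=6.39).

To find P(4 < X ≤ 8), we use:
P(4 < X ≤ 8) = P(X ≤ 8) - P(X ≤ 4)
                 = F(8) - F(4)
                 = 0.804473 - 0.236234
                 = 0.568240

So there's approximately a 56.8% chance that X falls in this range.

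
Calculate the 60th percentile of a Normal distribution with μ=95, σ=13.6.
98.4455

We have X ~ Normal(μ=95, σ=13.6).

We want to find x such that P(X ≤ x) = 0.6.

This is the 60th percentile, which means 60% of values fall below this point.

Using the inverse CDF (quantile function):
x = F⁻¹(0.6) = 98.4455

Verification: P(X ≤ 98.4455) = 0.6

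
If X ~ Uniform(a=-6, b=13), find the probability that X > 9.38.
0.190526

We have X ~ Uniform(a=-6, b=13).

P(X > 9.38) = 1 - P(X ≤ 9.38)
                = 1 - F(9.38)
                = 1 - 0.809474
                = 0.190526

So there's approximately a 19.1% chance that X exceeds 9.38.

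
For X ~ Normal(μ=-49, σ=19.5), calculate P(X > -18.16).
0.056877

We have X ~ Normal(μ=-49, σ=19.5).

P(X > -18.16) = 1 - P(X ≤ -18.16)
                = 1 - F(-18.16)
                = 1 - 0.943123
                = 0.056877

So there's approximately a 5.7% chance that X exceeds -18.16.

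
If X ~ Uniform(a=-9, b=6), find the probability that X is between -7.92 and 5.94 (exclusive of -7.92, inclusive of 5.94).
0.924000

We have X ~ Uniform(a=-9, b=6).

To find P(-7.92 < X ≤ 5.94), we use:
P(-7.92 < X ≤ 5.94) = P(X ≤ 5.94) - P(X ≤ -7.92)
                 = F(5.94) - F(-7.92)
                 = 0.996000 - 0.072000
                 = 0.924000

So there's approximately a 92.4% chance that X falls in this range.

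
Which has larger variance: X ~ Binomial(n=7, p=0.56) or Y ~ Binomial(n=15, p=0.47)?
Y has larger variance (3.7365 > 1.7248)

Compute the variance for each distribution:

X ~ Binomial(n=7, p=0.56):
Var(X) = 1.7248

Y ~ Binomial(n=15, p=0.47):
Var(Y) = 3.7365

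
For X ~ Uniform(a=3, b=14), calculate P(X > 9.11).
0.444545

We have X ~ Uniform(a=3, b=14).

P(X > 9.11) = 1 - P(X ≤ 9.11)
                = 1 - F(9.11)
                = 1 - 0.555455
                = 0.444545

So there's approximately a 44.5% chance that X exceeds 9.11.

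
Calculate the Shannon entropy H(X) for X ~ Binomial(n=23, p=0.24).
2.1294 nats

We have X ~ Binomial(n=23, p=0.24).

The Shannon entropy measures the uncertainty or information content of the distribution.

For a Binomial distribution with n=23, p=0.24:
H(X) = 2.1294 nats

(In bits, this would be 3.0721 bits.)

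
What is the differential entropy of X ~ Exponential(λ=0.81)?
1.2107 nats

We have X ~ Exponential(λ=0.81).

The differential entropy measures the uncertainty or information content of the distribution.

For an Exponential distribution with λ=0.81:
h(X) = 1.2107 nats

(In bits, this would be 1.7467 bits.)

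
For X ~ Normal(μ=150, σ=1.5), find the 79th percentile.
151.2096

We have X ~ Normal(μ=150, σ=1.5).

We want to find x such that P(X ≤ x) = 0.79.

This is the 79th percentile, which means 79% of values fall below this point.

Using the inverse CDF (quantile function):
x = F⁻¹(0.79) = 151.2096

Verification: P(X ≤ 151.2096) = 0.79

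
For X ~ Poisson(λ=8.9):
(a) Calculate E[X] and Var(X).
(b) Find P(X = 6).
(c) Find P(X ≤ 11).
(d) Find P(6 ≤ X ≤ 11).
(a) E[X] = 8.9000, Var(X) = 8.9000
(b) P(X = 6) = 0.094143
(c) P(X ≤ 11) = 0.812601
(d) P(6 ≤ X ≤ 11) = 0.690702

We have X ~ Poisson(λ=8.9).

(a) Moments:
E[X] = 8.9000
Var(X) = 8.9000
σ = √Var(X) = 2.9833

(b) Point probability using PMF:
P(X = 6) = 0.094143

(c) Cumulative probability using CDF:
P(X ≤ 11) = F(11) = 0.812601

(d) Range probability:
P(6 ≤ X ≤ 11) = P(X ≤ 11) - P(X ≤ 5)
                   = F(11) - F(5)
                   = 0.812601 - 0.121900
                   = 0.690702

This means approximately 69.1% of outcomes fall in the interval [6, 11].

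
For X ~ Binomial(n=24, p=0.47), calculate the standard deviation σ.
2.4451

We have X ~ Binomial(n=24, p=0.47).

For a Binomial distribution with n=24, p=0.47:
σ = √Var(X) = 2.4451

The standard deviation is the square root of the variance.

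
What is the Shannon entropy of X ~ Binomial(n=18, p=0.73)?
2.0457 nats

We have X ~ Binomial(n=18, p=0.73).

The Shannon entropy measures the uncertainty or information content of the distribution.

For a Binomial distribution with n=18, p=0.73:
H(X) = 2.0457 nats

(In bits, this would be 2.9514 bits.)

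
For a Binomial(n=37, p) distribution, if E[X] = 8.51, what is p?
p = 0.23

For a Binomial(n, p) distribution:
E[X] = n × p

Given n = 37 and E[X] = 8.51:
8.51 = 37 × p
p = 8.51 / 37 = 0.23

Verification: Binomial(37, 0.23) has E[X] = 8.51 ✓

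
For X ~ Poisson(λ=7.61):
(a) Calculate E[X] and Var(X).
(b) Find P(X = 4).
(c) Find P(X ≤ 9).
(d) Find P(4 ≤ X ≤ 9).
(a) E[X] = 7.6100, Var(X) = 7.6100
(b) P(X = 4) = 0.069238
(c) P(X ≤ 9) = 0.763684
(d) P(4 ≤ X ≤ 9) = 0.708678

We have X ~ Poisson(λ=7.61).

(a) Moments:
E[X] = 7.6100
Var(X) = 7.6100
σ = √Var(X) = 2.7586

(b) Point probability using PMF:
P(X = 4) = 0.069238

(c) Cumulative probability using CDF:
P(X ≤ 9) = F(9) = 0.763684

(d) Range probability:
P(4 ≤ X ≤ 9) = P(X ≤ 9) - P(X ≤ 3)
                   = F(9) - F(3)
                   = 0.763684 - 0.055006
                   = 0.708678

This means approximately 70.9% of outcomes fall in the interval [4, 9].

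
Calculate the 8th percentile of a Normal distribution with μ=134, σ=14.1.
114.1885

We have X ~ Normal(μ=134, σ=14.1).

We want to find x such that P(X ≤ x) = 0.08.

This is the 8th percentile, which means 8% of values fall below this point.

Using the inverse CDF (quantile function):
x = F⁻¹(0.08) = 114.1885

Verification: P(X ≤ 114.1885) = 0.08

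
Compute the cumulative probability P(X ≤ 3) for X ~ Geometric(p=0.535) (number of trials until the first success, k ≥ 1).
0.899455

We have X ~ Geometric(p=0.535) (number of trials until the first success, k ≥ 1).

The CDF gives us P(X ≤ k).

Using the CDF:
P(X ≤ 3) = 0.899455

This means there's approximately a 89.9% chance that X is at most 3.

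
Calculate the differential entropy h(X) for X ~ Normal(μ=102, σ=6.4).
3.2752 nats

We have X ~ Normal(μ=102, σ=6.4).

The differential entropy measures the uncertainty or information content of the distribution.

For a Normal distribution with μ=102, σ=6.4:
h(X) = 3.2752 nats

(In bits, this would be 4.7252 bits.)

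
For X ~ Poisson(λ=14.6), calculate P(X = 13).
0.100371

We have X ~ Poisson(λ=14.6).

For a Poisson distribution, the PMF gives us the probability of each outcome.

Using the PMF formula:
P(X = 13) = 0.100371

Rounded to 4 decimal places: 0.1004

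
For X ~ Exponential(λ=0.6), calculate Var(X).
2.7778

We have X ~ Exponential(λ=0.6).

For an Exponential distribution with λ=0.6:
Var(X) = 2.7778

The variance measures the spread of the distribution around the mean.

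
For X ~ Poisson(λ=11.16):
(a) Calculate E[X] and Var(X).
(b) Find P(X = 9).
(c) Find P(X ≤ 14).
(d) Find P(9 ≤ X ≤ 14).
(a) E[X] = 11.1600, Var(X) = 11.1600
(b) P(X = 9) = 0.105315
(c) P(X ≤ 14) = 0.842152
(d) P(9 ≤ X ≤ 14) = 0.624064

We have X ~ Poisson(λ=11.16).

(a) Moments:
E[X] = 11.1600
Var(X) = 11.1600
σ = √Var(X) = 3.3407

(b) Point probability using PMF:
P(X = 9) = 0.105315

(c) Cumulative probability using CDF:
P(X ≤ 14) = F(14) = 0.842152

(d) Range probability:
P(9 ≤ X ≤ 14) = P(X ≤ 14) - P(X ≤ 8)
                   = F(14) - F(8)
                   = 0.842152 - 0.218088
                   = 0.624064

This means approximately 62.4% of outcomes fall in the interval [9, 14].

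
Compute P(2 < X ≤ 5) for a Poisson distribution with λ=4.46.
0.531620

We have X ~ Poisson(λ=4.46).

To find P(2 < X ≤ 5), we use:
P(2 < X ≤ 5) = P(X ≤ 5) - P(X ≤ 2)
                 = F(5) - F(2)
                 = 0.709748 - 0.178127
                 = 0.531620

So there's approximately a 53.2% chance that X falls in this range.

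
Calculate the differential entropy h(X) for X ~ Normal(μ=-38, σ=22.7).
4.5413 nats

We have X ~ Normal(μ=-38, σ=22.7).

The differential entropy measures the uncertainty or information content of the distribution.

For a Normal distribution with μ=-38, σ=22.7:
h(X) = 4.5413 nats

(In bits, this would be 6.5517 bits.)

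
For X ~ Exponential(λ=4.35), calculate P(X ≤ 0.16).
0.501424

We have X ~ Exponential(λ=4.35).

The CDF gives us P(X ≤ k).

Using the CDF:
P(X ≤ 0.16) = 0.501424

This means there's approximately a 50.1% chance that X is at most 0.16.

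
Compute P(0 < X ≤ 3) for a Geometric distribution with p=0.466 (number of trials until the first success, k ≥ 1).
0.847727

We have X ~ Geometric(p=0.466) (number of trials until the first success, k ≥ 1).

To find P(0 < X ≤ 3), we use:
P(0 < X ≤ 3) = P(X ≤ 3) - P(X ≤ 0)
                 = F(3) - F(0)
                 = 0.847727 - 0.000000
                 = 0.847727

So there's approximately a 84.8% chance that X falls in this range.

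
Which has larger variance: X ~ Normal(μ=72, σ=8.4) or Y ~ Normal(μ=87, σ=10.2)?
Y has larger variance (104.0400 > 70.5600)

Compute the variance for each distribution:

X ~ Normal(μ=72, σ=8.4):
Var(X) = 70.5600

Y ~ Normal(μ=87, σ=10.2):
Var(Y) = 104.0400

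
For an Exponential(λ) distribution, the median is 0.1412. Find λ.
λ = 4.9090

For X ~ Exponential(λ), the CDF is F(x) = 1 - e^(-λx).
The median m satisfies F(m) = 0.5:
1 - e^(-λm) = 0.5
e^(-λm) = 0.5
λm = ln(2)
m = ln(2) / λ

Given m = 0.1412:
λ = ln(2) / 0.1412 = 0.693147 / 0.1412 = 4.9090

Verification: ln(2) / 4.9090 = 0.1412 ✓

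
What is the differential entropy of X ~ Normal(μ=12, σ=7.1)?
3.3790 nats

We have X ~ Normal(μ=12, σ=7.1).

The differential entropy measures the uncertainty or information content of the distribution.

For a Normal distribution with μ=12, σ=7.1:
h(X) = 3.3790 nats

(In bits, this would be 4.8749 bits.)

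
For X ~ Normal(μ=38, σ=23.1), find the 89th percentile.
66.3328

We have X ~ Normal(μ=38, σ=23.1).

We want to find x such that P(X ≤ x) = 0.89.

This is the 89th percentile, which means 89% of values fall below this point.

Using the inverse CDF (quantile function):
x = F⁻¹(0.89) = 66.3328

Verification: P(X ≤ 66.3328) = 0.89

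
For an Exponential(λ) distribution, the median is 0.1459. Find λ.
λ = 4.7508

For X ~ Exponential(λ), the CDF is F(x) = 1 - e^(-λx).
The median m satisfies F(m) = 0.5:
1 - e^(-λm) = 0.5
e^(-λm) = 0.5
λm = ln(2)
m = ln(2) / λ

Given m = 0.1459:
λ = ln(2) / 0.1459 = 0.693147 / 0.1459 = 4.7508

Verification: ln(2) / 4.7508 = 0.1459 ✓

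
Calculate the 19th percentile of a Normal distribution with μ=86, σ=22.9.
65.8962

We have X ~ Normal(μ=86, σ=22.9).

We want to find x such that P(X ≤ x) = 0.19.

This is the 19th percentile, which means 19% of values fall below this point.

Using the inverse CDF (quantile function):
x = F⁻¹(0.19) = 65.8962

Verification: P(X ≤ 65.8962) = 0.19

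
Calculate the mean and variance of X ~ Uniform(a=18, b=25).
E[X] = 21.5000, Var(X) = 4.0833

We have X ~ Uniform(a=18, b=25).

For a Uniform distribution with a=18, b=25:

Expected value:
E[X] = 21.5000

Variance:
Var(X) = 4.0833

Standard deviation:
σ = √Var(X) = 2.0207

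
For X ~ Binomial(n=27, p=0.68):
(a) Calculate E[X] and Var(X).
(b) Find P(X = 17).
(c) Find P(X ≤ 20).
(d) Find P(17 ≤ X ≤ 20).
(a) E[X] = 18.3600, Var(X) = 5.8752
(b) P(X = 17) = 0.134990
(c) P(X ≤ 20) = 0.809683
(d) P(17 ≤ X ≤ 20) = 0.591116

We have X ~ Binomial(n=27, p=0.68).

(a) Moments:
E[X] = 18.3600
Var(X) = 5.8752
σ = √Var(X) = 2.4239

(b) Point probability using PMF:
P(X = 17) = 0.134990

(c) Cumulative probability using CDF:
P(X ≤ 20) = F(20) = 0.809683

(d) Range probability:
P(17 ≤ X ≤ 20) = P(X ≤ 20) - P(X ≤ 16)
                   = F(20) - F(16)
                   = 0.809683 - 0.218567
                   = 0.591116

This means approximately 59.1% of outcomes fall in the interval [17, 20].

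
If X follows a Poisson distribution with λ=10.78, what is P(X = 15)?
0.049101

We have X ~ Poisson(λ=10.78).

For a Poisson distribution, the PMF gives us the probability of each outcome.

Using the PMF formula:
P(X = 15) = 0.049101

Rounded to 4 decimal places: 0.0491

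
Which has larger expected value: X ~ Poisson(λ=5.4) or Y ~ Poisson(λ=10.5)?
Y has larger mean (10.5000 > 5.4000)

Compute the expected value for each distribution:

X ~ Poisson(λ=5.4):
E[X] = 5.4000

Y ~ Poisson(λ=10.5):
E[Y] = 10.5000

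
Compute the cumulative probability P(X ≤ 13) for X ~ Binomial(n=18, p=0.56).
0.950963

We have X ~ Binomial(n=18, p=0.56).

The CDF gives us P(X ≤ k).

Using the CDF:
P(X ≤ 13) = 0.950963

This means there's approximately a 95.1% chance that X is at most 13.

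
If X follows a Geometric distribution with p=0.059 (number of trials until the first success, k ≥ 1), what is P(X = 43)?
0.004588

We have X ~ Geometric(p=0.059) (number of trials until the first success, k ≥ 1).

For a Geometric distribution, the PMF gives us the probability of each outcome.

Using the PMF formula:
P(X = 43) = 0.004588

Rounded to 4 decimal places: 0.0046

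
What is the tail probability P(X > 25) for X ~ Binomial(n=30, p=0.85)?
0.524469

We have X ~ Binomial(n=30, p=0.85).

P(X > 25) = 1 - P(X ≤ 25)
                = 1 - F(25)
                = 1 - 0.475531
                = 0.524469

So there's approximately a 52.4% chance that X exceeds 25.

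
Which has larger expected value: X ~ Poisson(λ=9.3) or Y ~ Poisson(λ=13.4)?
Y has larger mean (13.4000 > 9.3000)

Compute the expected value for each distribution:

X ~ Poisson(λ=9.3):
E[X] = 9.3000

Y ~ Poisson(λ=13.4):
E[Y] = 13.4000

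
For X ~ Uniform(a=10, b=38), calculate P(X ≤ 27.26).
0.616429

We have X ~ Uniform(a=10, b=38).

The CDF gives us P(X ≤ k).

Using the CDF:
P(X ≤ 27.26) = 0.616429

This means there's approximately a 61.6% chance that X is at most 27.26.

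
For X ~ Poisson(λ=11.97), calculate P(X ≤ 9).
0.245023

We have X ~ Poisson(λ=11.97).

The CDF gives us P(X ≤ k).

Using the CDF:
P(X ≤ 9) = 0.245023

This means there's approximately a 24.5% chance that X is at most 9.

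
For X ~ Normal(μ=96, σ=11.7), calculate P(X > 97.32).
0.455086

We have X ~ Normal(μ=96, σ=11.7).

P(X > 97.32) = 1 - P(X ≤ 97.32)
                = 1 - F(97.32)
                = 1 - 0.544914
                = 0.455086

So there's approximately a 45.5% chance that X exceeds 97.32.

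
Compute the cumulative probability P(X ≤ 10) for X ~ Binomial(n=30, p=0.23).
0.935759

We have X ~ Binomial(n=30, p=0.23).

The CDF gives us P(X ≤ k).

Using the CDF:
P(X ≤ 10) = 0.935759

This means there's approximately a 93.6% chance that X is at most 10.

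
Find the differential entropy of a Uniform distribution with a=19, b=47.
3.3322 nats

We have X ~ Uniform(a=19, b=47).

The differential entropy measures the uncertainty or information content of the distribution.

For a Uniform distribution with a=19, b=47:
h(X) = 3.3322 nats

(In bits, this would be 4.8074 bits.)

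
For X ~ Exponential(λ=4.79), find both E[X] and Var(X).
E[X] = 0.2088, Var(X) = 0.0436

We have X ~ Exponential(λ=4.79).

For an Exponential distribution with λ=4.79:

Expected value:
E[X] = 0.2088

Variance:
Var(X) = 0.0436

Standard deviation:
σ = √Var(X) = 0.2088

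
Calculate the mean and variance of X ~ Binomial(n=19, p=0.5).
E[X] = 9.5000, Var(X) = 4.7500

We have X ~ Binomial(n=19, p=0.5).

For a Binomial distribution with n=19, p=0.5:

Expected value:
E[X] = 9.5000

Variance:
Var(X) = 4.7500

Standard deviation:
σ = √Var(X) = 2.1794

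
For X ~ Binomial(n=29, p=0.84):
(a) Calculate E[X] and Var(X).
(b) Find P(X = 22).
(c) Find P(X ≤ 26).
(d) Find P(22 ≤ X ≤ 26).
(a) E[X] = 24.3600, Var(X) = 3.8976
(b) P(X = 22) = 0.090433
(c) P(X ≤ 26) = 0.864625
(d) P(22 ≤ X ≤ 26) = 0.784551

We have X ~ Binomial(n=29, p=0.84).

(a) Moments:
E[X] = 24.3600
Var(X) = 3.8976
σ = √Var(X) = 1.9742

(b) Point probability using PMF:
P(X = 22) = 0.090433

(c) Cumulative probability using CDF:
P(X ≤ 26) = F(26) = 0.864625

(d) Range probability:
P(22 ≤ X ≤ 26) = P(X ≤ 26) - P(X ≤ 21)
                   = F(26) - F(21)
                   = 0.864625 - 0.080073
                   = 0.784551

This means approximately 78.5% of outcomes fall in the interval [22, 26].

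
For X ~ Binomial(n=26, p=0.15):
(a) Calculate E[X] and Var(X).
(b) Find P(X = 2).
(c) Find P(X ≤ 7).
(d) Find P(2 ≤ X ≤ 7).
(a) E[X] = 3.9000, Var(X) = 3.3150
(b) P(X = 2) = 0.147952
(c) P(X ≤ 7) = 0.967923
(d) P(2 ≤ X ≤ 7) = 0.886234

We have X ~ Binomial(n=26, p=0.15).

(a) Moments:
E[X] = 3.9000
Var(X) = 3.3150
σ = √Var(X) = 1.8207

(b) Point probability using PMF:
P(X = 2) = 0.147952

(c) Cumulative probability using CDF:
P(X ≤ 7) = F(7) = 0.967923

(d) Range probability:
P(2 ≤ X ≤ 7) = P(X ≤ 7) - P(X ≤ 1)
                   = F(7) - F(1)
                   = 0.967923 - 0.081690
                   = 0.886234

This means approximately 88.6% of outcomes fall in the interval [2, 7].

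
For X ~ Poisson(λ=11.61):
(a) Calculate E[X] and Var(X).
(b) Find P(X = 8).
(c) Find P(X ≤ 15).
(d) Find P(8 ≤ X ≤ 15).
(a) E[X] = 11.6100, Var(X) = 11.6100
(b) P(X = 8) = 0.074298
(c) P(X ≤ 15) = 0.871245
(d) P(8 ≤ X ≤ 15) = 0.763266

We have X ~ Poisson(λ=11.61).

(a) Moments:
E[X] = 11.6100
Var(X) = 11.6100
σ = √Var(X) = 3.4073

(b) Point probability using PMF:
P(X = 8) = 0.074298

(c) Cumulative probability using CDF:
P(X ≤ 15) = F(15) = 0.871245

(d) Range probability:
P(8 ≤ X ≤ 15) = P(X ≤ 15) - P(X ≤ 7)
                   = F(15) - F(7)
                   = 0.871245 - 0.107979
                   = 0.763266

This means approximately 76.3% of outcomes fall in the interval [8, 15].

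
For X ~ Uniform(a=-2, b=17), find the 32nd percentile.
4.0800

We have X ~ Uniform(a=-2, b=17).

We want to find x such that P(X ≤ x) = 0.32.

This is the 32nd percentile, which means 32% of values fall below this point.

Using the inverse CDF (quantile function):
x = F⁻¹(0.32) = 4.0800

Verification: P(X ≤ 4.0800) = 0.32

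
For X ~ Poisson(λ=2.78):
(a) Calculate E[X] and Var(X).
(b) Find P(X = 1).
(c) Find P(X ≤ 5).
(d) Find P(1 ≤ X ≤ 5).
(a) E[X] = 2.7800, Var(X) = 2.7800
(b) P(X = 1) = 0.172467
(c) P(X ≤ 5) = 0.936620
(d) P(1 ≤ X ≤ 5) = 0.874582

We have X ~ Poisson(λ=2.78).

(a) Moments:
E[X] = 2.7800
Var(X) = 2.7800
σ = √Var(X) = 1.6673

(b) Point probability using PMF:
P(X = 1) = 0.172467

(c) Cumulative probability using CDF:
P(X ≤ 5) = F(5) = 0.936620

(d) Range probability:
P(1 ≤ X ≤ 5) = P(X ≤ 5) - P(X ≤ 0)
                   = F(5) - F(0)
                   = 0.936620 - 0.062039
                   = 0.874582

This means approximately 87.5% of outcomes fall in the interval [1, 5].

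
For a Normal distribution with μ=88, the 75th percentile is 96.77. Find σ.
σ = 13.0024

For X ~ Normal(μ, σ), the p-th percentile satisfies x = μ + z_p × σ,
where z_p = Φ⁻¹(p) is the standard normal quantile.

Step 1: z_{0.75} = Φ⁻¹(0.75) = 0.6745

Step 2: Solve for σ:
96.77 = 88 + 0.6745 × σ
σ = (96.77 - 88) / 0.6745
σ = 8.77 / 0.6745
σ = 13.0024

Verification: μ + z × σ = 88 + 0.6745 × 13.0024 = 96.77 ✓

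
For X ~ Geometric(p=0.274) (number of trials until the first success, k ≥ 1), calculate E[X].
3.6496

We have X ~ Geometric(p=0.274) (number of trials until the first success, k ≥ 1).

For a Geometric distribution with p=0.274 (number of trials until the first success, k ≥ 1):
E[X] = 3.6496

This is the expected (average) value of X.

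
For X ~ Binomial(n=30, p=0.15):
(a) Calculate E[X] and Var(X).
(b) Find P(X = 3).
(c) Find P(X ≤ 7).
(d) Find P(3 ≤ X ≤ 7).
(a) E[X] = 4.5000, Var(X) = 3.8250
(b) P(X = 3) = 0.170259
(c) P(X ≤ 7) = 0.930215
(d) P(3 ≤ X ≤ 7) = 0.778814

We have X ~ Binomial(n=30, p=0.15).

(a) Moments:
E[X] = 4.5000
Var(X) = 3.8250
σ = √Var(X) = 1.9558

(b) Point probability using PMF:
P(X = 3) = 0.170259

(c) Cumulative probability using CDF:
P(X ≤ 7) = F(7) = 0.930215

(d) Range probability:
P(3 ≤ X ≤ 7) = P(X ≤ 7) - P(X ≤ 2)
                   = F(7) - F(2)
                   = 0.930215 - 0.151401
                   = 0.778814

This means approximately 77.9% of outcomes fall in the interval [3, 7].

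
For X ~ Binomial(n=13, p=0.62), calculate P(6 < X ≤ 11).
0.796752

We have X ~ Binomial(n=13, p=0.62).

To find P(6 < X ≤ 11), we use:
P(6 < X ≤ 11) = P(X ≤ 11) - P(X ≤ 6)
                 = F(11) - F(6)
                 = 0.982062 - 0.185310
                 = 0.796752

So there's approximately a 79.7% chance that X falls in this range.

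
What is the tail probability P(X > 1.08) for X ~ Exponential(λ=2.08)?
0.105779

We have X ~ Exponential(λ=2.08).

P(X > 1.08) = 1 - P(X ≤ 1.08)
                = 1 - F(1.08)
                = 1 - 0.894221
                = 0.105779

So there's approximately a 10.6% chance that X exceeds 1.08.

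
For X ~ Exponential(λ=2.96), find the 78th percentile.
0.5115

We have X ~ Exponential(λ=2.96).

We want to find x such that P(X ≤ x) = 0.78.

This is the 78th percentile, which means 78% of values fall below this point.

Using the inverse CDF (quantile function):
x = F⁻¹(0.78) = 0.5115

Verification: P(X ≤ 0.5115) = 0.78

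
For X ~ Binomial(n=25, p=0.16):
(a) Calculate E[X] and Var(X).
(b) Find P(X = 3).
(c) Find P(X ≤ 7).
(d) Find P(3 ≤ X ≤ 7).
(a) E[X] = 4.0000, Var(X) = 3.3600
(b) P(X = 3) = 0.203344
(c) P(X ≤ 7) = 0.963901
(d) P(3 ≤ X ≤ 7) = 0.750940

We have X ~ Binomial(n=25, p=0.16).

(a) Moments:
E[X] = 4.0000
Var(X) = 3.3600
σ = √Var(X) = 1.8330

(b) Point probability using PMF:
P(X = 3) = 0.203344

(c) Cumulative probability using CDF:
P(X ≤ 7) = F(7) = 0.963901

(d) Range probability:
P(3 ≤ X ≤ 7) = P(X ≤ 7) - P(X ≤ 2)
                   = F(7) - F(2)
                   = 0.963901 - 0.212960
                   = 0.750940

This means approximately 75.1% of outcomes fall in the interval [3, 7].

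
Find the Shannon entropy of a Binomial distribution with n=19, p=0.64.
2.1552 nats

We have X ~ Binomial(n=19, p=0.64).

The Shannon entropy measures the uncertainty or information content of the distribution.

For a Binomial distribution with n=19, p=0.64:
H(X) = 2.1552 nats

(In bits, this would be 3.1093 bits.)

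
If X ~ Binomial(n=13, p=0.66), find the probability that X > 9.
0.304334

We have X ~ Binomial(n=13, p=0.66).

P(X > 9) = 1 - P(X ≤ 9)
                = 1 - F(9)
                = 1 - 0.695666
                = 0.304334

So there's approximately a 30.4% chance that X exceeds 9.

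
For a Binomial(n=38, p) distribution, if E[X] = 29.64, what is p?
p = 0.78

For a Binomial(n, p) distribution:
E[X] = n × p

Given n = 38 and E[X] = 29.64:
29.64 = 38 × p
p = 29.64 / 38 = 0.78

Verification: Binomial(38, 0.78) has E[X] = 29.64 ✓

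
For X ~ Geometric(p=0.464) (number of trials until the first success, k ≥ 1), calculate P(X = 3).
0.133305

We have X ~ Geometric(p=0.464) (number of trials until the first success, k ≥ 1).

For a Geometric distribution, the PMF gives us the probability of each outcome.

Using the PMF formula:
P(X = 3) = 0.133305

Rounded to 4 decimal places: 0.1333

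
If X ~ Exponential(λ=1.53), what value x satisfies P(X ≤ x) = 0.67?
0.7246

We have X ~ Exponential(λ=1.53).

We want to find x such that P(X ≤ x) = 0.67.

This is the 67th percentile, which means 67% of values fall below this point.

Using the inverse CDF (quantile function):
x = F⁻¹(0.67) = 0.7246

Verification: P(X ≤ 0.7246) = 0.67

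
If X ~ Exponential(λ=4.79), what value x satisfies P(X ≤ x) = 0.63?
0.2076

We have X ~ Exponential(λ=4.79).

We want to find x such that P(X ≤ x) = 0.63.

This is the 63rd percentile, which means 63% of values fall below this point.

Using the inverse CDF (quantile function):
x = F⁻¹(0.63) = 0.2076

Verification: P(X ≤ 0.2076) = 0.63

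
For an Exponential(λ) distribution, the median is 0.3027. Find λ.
λ = 2.2899

For X ~ Exponential(λ), the CDF is F(x) = 1 - e^(-λx).
The median m satisfies F(m) = 0.5:
1 - e^(-λm) = 0.5
e^(-λm) = 0.5
λm = ln(2)
m = ln(2) / λ

Given m = 0.3027:
λ = ln(2) / 0.3027 = 0.693147 / 0.3027 = 2.2899

Verification: ln(2) / 2.2899 = 0.3027 ✓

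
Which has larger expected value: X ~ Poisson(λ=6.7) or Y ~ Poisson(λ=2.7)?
X has larger mean (6.7000 > 2.7000)

Compute the expected value for each distribution:

X ~ Poisson(λ=6.7):
E[X] = 6.7000

Y ~ Poisson(λ=2.7):
E[Y] = 2.7000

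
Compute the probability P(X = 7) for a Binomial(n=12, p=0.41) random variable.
0.110274

We have X ~ Binomial(n=12, p=0.41).

For a Binomial distribution, the PMF gives us the probability of each outcome.

Using the PMF formula:
P(X = 7) = 0.110274

Rounded to 4 decimal places: 0.1103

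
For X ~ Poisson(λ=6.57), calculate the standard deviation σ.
2.5632

We have X ~ Poisson(λ=6.57).

For a Poisson distribution with λ=6.57:
σ = √Var(X) = 2.5632

The standard deviation is the square root of the variance.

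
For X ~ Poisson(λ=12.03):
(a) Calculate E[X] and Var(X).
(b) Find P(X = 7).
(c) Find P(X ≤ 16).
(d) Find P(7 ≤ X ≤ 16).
(a) E[X] = 12.0300, Var(X) = 12.0300
(b) P(X = 7) = 0.043139
(c) P(X ≤ 16) = 0.897072
(d) P(7 ≤ X ≤ 16) = 0.852008

We have X ~ Poisson(λ=12.03).

(a) Moments:
E[X] = 12.0300
Var(X) = 12.0300
σ = √Var(X) = 3.4684

(b) Point probability using PMF:
P(X = 7) = 0.043139

(c) Cumulative probability using CDF:
P(X ≤ 16) = F(16) = 0.897072

(d) Range probability:
P(7 ≤ X ≤ 16) = P(X ≤ 16) - P(X ≤ 6)
                   = F(16) - F(6)
                   = 0.897072 - 0.045064
                   = 0.852008

This means approximately 85.2% of outcomes fall in the interval [7, 16].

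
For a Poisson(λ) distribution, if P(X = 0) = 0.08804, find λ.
λ = 2.4300

For a Poisson(λ) distribution, the PMF at 0 is:
P(X = 0) = λ^0 e^(-λ) / 0! = e^(-λ)

Given P(X = 0) = 0.08804:
e^(-λ) = 0.08804
-λ = ln(0.08804)
λ = -ln(0.08804) = 2.4300

Verification: e^(-2.4300) = 0.08804 ✓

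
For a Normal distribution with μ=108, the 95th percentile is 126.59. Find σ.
σ = 11.3019

For X ~ Normal(μ, σ), the p-th percentile satisfies x = μ + z_p × σ,
where z_p = Φ⁻¹(p) is the standard normal quantile.

Step 1: z_{0.95} = Φ⁻¹(0.95) = 1.6449

Step 2: Solve for σ:
126.59 = 108 + 1.6449 × σ
σ = (126.59 - 108) / 1.6449
σ = 18.59 / 1.6449
σ = 11.3019

Verification: μ + z × σ = 108 + 1.6449 × 11.3019 = 126.59 ✓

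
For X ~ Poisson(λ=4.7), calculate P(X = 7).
0.091426

We have X ~ Poisson(λ=4.7).

For a Poisson distribution, the PMF gives us the probability of each outcome.

Using the PMF formula:
P(X = 7) = 0.091426

Rounded to 4 decimal places: 0.0914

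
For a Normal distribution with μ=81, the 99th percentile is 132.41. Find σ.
σ = 22.0990

For X ~ Normal(μ, σ), the p-th percentile satisfies x = μ + z_p × σ,
where z_p = Φ⁻¹(p) is the standard normal quantile.

Step 1: z_{0.99} = Φ⁻¹(0.99) = 2.3263

Step 2: Solve for σ:
132.41 = 81 + 2.3263 × σ
σ = (132.41 - 81) / 2.3263
σ = 51.41 / 2.3263
σ = 22.0990

Verification: μ + z × σ = 81 + 2.3263 × 22.0990 = 132.41 ✓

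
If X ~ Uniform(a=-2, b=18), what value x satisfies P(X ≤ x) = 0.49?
7.8000

We have X ~ Uniform(a=-2, b=18).

We want to find x such that P(X ≤ x) = 0.49.

This is the 49th percentile, which means 49% of values fall below this point.

Using the inverse CDF (quantile function):
x = F⁻¹(0.49) = 7.8000

Verification: P(X ≤ 7.8000) = 0.49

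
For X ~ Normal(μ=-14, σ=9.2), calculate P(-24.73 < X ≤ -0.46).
0.807709

We have X ~ Normal(μ=-14, σ=9.2).

To find P(-24.73 < X ≤ -0.46), we use:
P(-24.73 < X ≤ -0.46) = P(X ≤ -0.46) - P(X ≤ -24.73)
                 = F(-0.46) - F(-24.73)
                 = 0.929454 - 0.121746
                 = 0.807709

So there's approximately a 80.8% chance that X falls in this range.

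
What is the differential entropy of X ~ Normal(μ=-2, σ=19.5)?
4.3894 nats

We have X ~ Normal(μ=-2, σ=19.5).

The differential entropy measures the uncertainty or information content of the distribution.

For a Normal distribution with μ=-2, σ=19.5:
h(X) = 4.3894 nats

(In bits, this would be 6.3325 bits.)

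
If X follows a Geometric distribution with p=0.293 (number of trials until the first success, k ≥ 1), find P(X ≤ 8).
0.937575

We have X ~ Geometric(p=0.293) (number of trials until the first success, k ≥ 1).

The CDF gives us P(X ≤ k).

Using the CDF:
P(X ≤ 8) = 0.937575

This means there's approximately a 93.8% chance that X is at most 8.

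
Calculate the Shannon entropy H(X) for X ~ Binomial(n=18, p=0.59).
2.1535 nats

We have X ~ Binomial(n=18, p=0.59).

The Shannon entropy measures the uncertainty or information content of the distribution.

For a Binomial distribution with n=18, p=0.59:
H(X) = 2.1535 nats

(In bits, this would be 3.1068 bits.)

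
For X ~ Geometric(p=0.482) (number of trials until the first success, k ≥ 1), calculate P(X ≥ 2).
0.518000

We have X ~ Geometric(p=0.482) (number of trials until the first success, k ≥ 1).

For discrete distributions, P(X ≥ 2) = 1 - P(X ≤ 1).

P(X ≤ 1) = 0.482000
P(X ≥ 2) = 1 - 0.482000 = 0.518000

So there's approximately a 51.8% chance that X is at least 2.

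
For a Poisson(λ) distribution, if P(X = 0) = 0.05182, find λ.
λ = 2.9600

For a Poisson(λ) distribution, the PMF at 0 is:
P(X = 0) = λ^0 e^(-λ) / 0! = e^(-λ)

Given P(X = 0) = 0.05182:
e^(-λ) = 0.05182
-λ = ln(0.05182)
λ = -ln(0.05182) = 2.9600

Verification: e^(-2.9600) = 0.05182 ✓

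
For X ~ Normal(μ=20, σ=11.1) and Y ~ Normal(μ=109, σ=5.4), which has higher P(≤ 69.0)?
X has higher probability (P(X ≤ 69.0) = 1.0000 > P(Y ≤ 69.0) = 0.0000)

Compute P(≤ 69.0) for each distribution:

X ~ Normal(μ=20, σ=11.1):
P(X ≤ 69.0) = 1.0000

Y ~ Normal(μ=109, σ=5.4):
P(Y ≤ 69.0) = 0.0000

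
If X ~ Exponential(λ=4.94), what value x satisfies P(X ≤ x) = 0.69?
0.2371

We have X ~ Exponential(λ=4.94).

We want to find x such that P(X ≤ x) = 0.69.

This is the 69th percentile, which means 69% of values fall below this point.

Using the inverse CDF (quantile function):
x = F⁻¹(0.69) = 0.2371

Verification: P(X ≤ 0.2371) = 0.69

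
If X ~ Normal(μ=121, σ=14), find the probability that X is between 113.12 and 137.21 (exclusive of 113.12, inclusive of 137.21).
0.589773

We have X ~ Normal(μ=121, σ=14).

To find P(113.12 < X ≤ 137.21), we use:
P(113.12 < X ≤ 137.21) = P(X ≤ 137.21) - P(X ≤ 113.12)
                 = F(137.21) - F(113.12)
                 = 0.876539 - 0.286766
                 = 0.589773

So there's approximately a 59.0% chance that X falls in this range.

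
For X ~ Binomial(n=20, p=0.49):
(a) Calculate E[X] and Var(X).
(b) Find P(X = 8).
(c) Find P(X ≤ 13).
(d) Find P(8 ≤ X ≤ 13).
(a) E[X] = 9.8000, Var(X) = 4.9980
(b) P(X = 8) = 0.129622
(c) P(X ≤ 13) = 0.951987
(d) P(8 ≤ X ≤ 13) = 0.800210

We have X ~ Binomial(n=20, p=0.49).

(a) Moments:
E[X] = 9.8000
Var(X) = 4.9980
σ = √Var(X) = 2.2356

(b) Point probability using PMF:
P(X = 8) = 0.129622

(c) Cumulative probability using CDF:
P(X ≤ 13) = F(13) = 0.951987

(d) Range probability:
P(8 ≤ X ≤ 13) = P(X ≤ 13) - P(X ≤ 7)
                   = F(13) - F(7)
                   = 0.951987 - 0.151777
                   = 0.800210

This means approximately 80.0% of outcomes fall in the interval [8, 13].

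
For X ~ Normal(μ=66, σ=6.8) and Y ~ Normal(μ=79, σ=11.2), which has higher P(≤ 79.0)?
X has higher probability (P(X ≤ 79.0) = 0.9720 > P(Y ≤ 79.0) = 0.5000)

Compute P(≤ 79.0) for each distribution:

X ~ Normal(μ=66, σ=6.8):
P(X ≤ 79.0) = 0.9720

Y ~ Normal(μ=79, σ=11.2):
P(Y ≤ 79.0) = 0.5000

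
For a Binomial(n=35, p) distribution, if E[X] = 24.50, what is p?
p = 0.7

For a Binomial(n, p) distribution:
E[X] = n × p

Given n = 35 and E[X] = 24.50:
24.50 = 35 × p
p = 24.50 / 35 = 0.7

Verification: Binomial(35, 0.7) has E[X] = 24.50 ✓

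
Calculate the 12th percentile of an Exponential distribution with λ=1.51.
0.0847

We have X ~ Exponential(λ=1.51).

We want to find x such that P(X ≤ x) = 0.12.

This is the 12th percentile, which means 12% of values fall below this point.

Using the inverse CDF (quantile function):
x = F⁻¹(0.12) = 0.0847

Verification: P(X ≤ 0.0847) = 0.12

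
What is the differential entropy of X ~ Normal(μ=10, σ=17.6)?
4.2868 nats

We have X ~ Normal(μ=10, σ=17.6).

The differential entropy measures the uncertainty or information content of the distribution.

For a Normal distribution with μ=10, σ=17.6:
h(X) = 4.2868 nats

(In bits, this would be 6.1846 bits.)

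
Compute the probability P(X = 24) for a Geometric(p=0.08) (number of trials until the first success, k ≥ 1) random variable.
0.011755

We have X ~ Geometric(p=0.08) (number of trials until the first success, k ≥ 1).

For a Geometric distribution, the PMF gives us the probability of each outcome.

Using the PMF formula:
P(X = 24) = 0.011755

Rounded to 4 decimal places: 0.0118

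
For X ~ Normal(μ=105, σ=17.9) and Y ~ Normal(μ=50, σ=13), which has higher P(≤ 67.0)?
Y has higher probability (P(Y ≤ 67.0) = 0.9045 > P(X ≤ 67.0) = 0.0169)

Compute P(≤ 67.0) for each distribution:

X ~ Normal(μ=105, σ=17.9):
P(X ≤ 67.0) = 0.0169

Y ~ Normal(μ=50, σ=13):
P(Y ≤ 67.0) = 0.9045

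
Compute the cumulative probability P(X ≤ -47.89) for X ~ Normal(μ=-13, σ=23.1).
0.065472

We have X ~ Normal(μ=-13, σ=23.1).

The CDF gives us P(X ≤ k).

Using the CDF:
P(X ≤ -47.89) = 0.065472

This means there's approximately a 6.5% chance that X is at most -47.89.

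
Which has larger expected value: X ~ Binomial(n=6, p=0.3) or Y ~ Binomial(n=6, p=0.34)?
Y has larger mean (2.0400 > 1.8000)

Compute the expected value for each distribution:

X ~ Binomial(n=6, p=0.3):
E[X] = 1.8000

Y ~ Binomial(n=6, p=0.34):
E[Y] = 2.0400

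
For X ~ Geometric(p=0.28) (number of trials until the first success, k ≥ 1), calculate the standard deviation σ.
3.0305

We have X ~ Geometric(p=0.28) (number of trials until the first success, k ≥ 1).

For a Geometric distribution with p=0.28 (number of trials until the first success, k ≥ 1):
σ = √Var(X) = 3.0305

The standard deviation is the square root of the variance.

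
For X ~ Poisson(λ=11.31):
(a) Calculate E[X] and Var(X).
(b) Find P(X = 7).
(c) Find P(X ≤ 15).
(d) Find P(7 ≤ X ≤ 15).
(a) E[X] = 11.3100, Var(X) = 11.3100
(b) P(X = 7) = 0.057536
(c) P(X ≤ 15) = 0.889924
(d) P(7 ≤ X ≤ 15) = 0.823183

We have X ~ Poisson(λ=11.31).

(a) Moments:
E[X] = 11.3100
Var(X) = 11.3100
σ = √Var(X) = 3.3630

(b) Point probability using PMF:
P(X = 7) = 0.057536

(c) Cumulative probability using CDF:
P(X ≤ 15) = F(15) = 0.889924

(d) Range probability:
P(7 ≤ X ≤ 15) = P(X ≤ 15) - P(X ≤ 6)
                   = F(15) - F(6)
                   = 0.889924 - 0.066741
                   = 0.823183

This means approximately 82.3% of outcomes fall in the interval [7, 15].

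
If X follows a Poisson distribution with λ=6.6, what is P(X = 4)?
0.107553

We have X ~ Poisson(λ=6.6).

For a Poisson distribution, the PMF gives us the probability of each outcome.

Using the PMF formula:
P(X = 4) = 0.107553

Rounded to 4 decimal places: 0.1076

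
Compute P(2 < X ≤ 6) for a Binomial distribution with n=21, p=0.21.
0.715444

We have X ~ Binomial(n=21, p=0.21).

To find P(2 < X ≤ 6), we use:
P(2 < X ≤ 6) = P(X ≤ 6) - P(X ≤ 2)
                 = F(6) - F(2)
                 = 0.867154 - 0.151710
                 = 0.715444

So there's approximately a 71.5% chance that X falls in this range.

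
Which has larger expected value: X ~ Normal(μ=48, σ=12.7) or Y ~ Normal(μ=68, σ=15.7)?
Y has larger mean (68.0000 > 48.0000)

Compute the expected value for each distribution:

X ~ Normal(μ=48, σ=12.7):
E[X] = 48.0000

Y ~ Normal(μ=68, σ=15.7):
E[Y] = 68.0000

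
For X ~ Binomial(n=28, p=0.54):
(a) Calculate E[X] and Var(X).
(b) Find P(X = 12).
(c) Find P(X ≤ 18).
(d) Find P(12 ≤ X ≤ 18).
(a) E[X] = 15.1200, Var(X) = 6.9552
(b) P(X = 12) = 0.075168
(c) P(X ≤ 18) = 0.901022
(d) P(12 ≤ X ≤ 18) = 0.815936

We have X ~ Binomial(n=28, p=0.54).

(a) Moments:
E[X] = 15.1200
Var(X) = 6.9552
σ = √Var(X) = 2.6373

(b) Point probability using PMF:
P(X = 12) = 0.075168

(c) Cumulative probability using CDF:
P(X ≤ 18) = F(18) = 0.901022

(d) Range probability:
P(12 ≤ X ≤ 18) = P(X ≤ 18) - P(X ≤ 11)
                   = F(18) - F(11)
                   = 0.901022 - 0.085085
                   = 0.815936

This means approximately 81.6% of outcomes fall in the interval [12, 18].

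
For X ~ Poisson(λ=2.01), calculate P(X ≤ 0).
0.133989

We have X ~ Poisson(λ=2.01).

The CDF gives us P(X ≤ k).

Using the CDF:
P(X ≤ 0) = 0.133989

This means there's approximately a 13.4% chance that X is at most 0.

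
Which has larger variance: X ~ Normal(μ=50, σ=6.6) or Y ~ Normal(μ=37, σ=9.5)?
Y has larger variance (90.2500 > 43.5600)

Compute the variance for each distribution:

X ~ Normal(μ=50, σ=6.6):
Var(X) = 43.5600

Y ~ Normal(μ=37, σ=9.5):
Var(Y) = 90.2500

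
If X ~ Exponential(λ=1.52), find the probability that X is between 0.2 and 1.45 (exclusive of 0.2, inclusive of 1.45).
0.627500

We have X ~ Exponential(λ=1.52).

To find P(0.2 < X ≤ 1.45), we use:
P(0.2 < X ≤ 1.45) = P(X ≤ 1.45) - P(X ≤ 0.2)
                 = F(1.45) - F(0.2)
                 = 0.889639 - 0.262139
                 = 0.627500

So there's approximately a 62.8% chance that X falls in this range.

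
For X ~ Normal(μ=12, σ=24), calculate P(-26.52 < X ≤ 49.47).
0.886521

We have X ~ Normal(μ=12, σ=24).

To find P(-26.52 < X ≤ 49.47), we use:
P(-26.52 < X ≤ 49.47) = P(X ≤ 49.47) - P(X ≤ -26.52)
                 = F(49.47) - F(-26.52)
                 = 0.940768 - 0.054247
                 = 0.886521

So there's approximately a 88.7% chance that X falls in this range.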